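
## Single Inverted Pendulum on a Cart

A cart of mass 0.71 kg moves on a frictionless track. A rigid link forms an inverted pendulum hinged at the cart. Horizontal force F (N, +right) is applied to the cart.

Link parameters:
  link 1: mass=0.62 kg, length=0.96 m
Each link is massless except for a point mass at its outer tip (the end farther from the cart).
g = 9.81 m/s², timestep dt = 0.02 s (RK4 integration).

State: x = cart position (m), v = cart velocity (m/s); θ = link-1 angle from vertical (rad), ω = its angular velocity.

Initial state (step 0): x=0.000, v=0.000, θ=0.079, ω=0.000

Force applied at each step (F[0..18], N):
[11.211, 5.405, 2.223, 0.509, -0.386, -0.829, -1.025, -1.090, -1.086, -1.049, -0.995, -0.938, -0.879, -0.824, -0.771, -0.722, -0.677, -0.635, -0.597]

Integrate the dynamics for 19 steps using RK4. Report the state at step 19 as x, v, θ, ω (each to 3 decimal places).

Answer: x=0.117, v=0.127, θ=-0.015, ω=-0.054

Derivation:
apply F[0]=+11.211 → step 1: x=0.003, v=0.301, θ=0.076, ω=-0.297
apply F[1]=+5.405 → step 2: x=0.010, v=0.440, θ=0.069, ω=-0.427
apply F[2]=+2.223 → step 3: x=0.020, v=0.492, θ=0.060, ω=-0.467
apply F[3]=+0.509 → step 4: x=0.030, v=0.497, θ=0.051, ω=-0.461
apply F[4]=-0.386 → step 5: x=0.039, v=0.478, θ=0.042, ω=-0.432
apply F[5]=-0.829 → step 6: x=0.049, v=0.449, θ=0.033, ω=-0.394
apply F[6]=-1.025 → step 7: x=0.057, v=0.415, θ=0.026, ω=-0.353
apply F[7]=-1.090 → step 8: x=0.065, v=0.380, θ=0.019, ω=-0.312
apply F[8]=-1.086 → step 9: x=0.073, v=0.347, θ=0.013, ω=-0.274
apply F[9]=-1.049 → step 10: x=0.079, v=0.316, θ=0.008, ω=-0.239
apply F[10]=-0.995 → step 11: x=0.085, v=0.287, θ=0.004, ω=-0.207
apply F[11]=-0.938 → step 12: x=0.091, v=0.260, θ=0.000, ω=-0.179
apply F[12]=-0.879 → step 13: x=0.096, v=0.235, θ=-0.003, ω=-0.154
apply F[13]=-0.824 → step 14: x=0.100, v=0.213, θ=-0.006, ω=-0.132
apply F[14]=-0.771 → step 15: x=0.104, v=0.193, θ=-0.009, ω=-0.112
apply F[15]=-0.722 → step 16: x=0.108, v=0.174, θ=-0.011, ω=-0.095
apply F[16]=-0.677 → step 17: x=0.111, v=0.157, θ=-0.012, ω=-0.079
apply F[17]=-0.635 → step 18: x=0.114, v=0.141, θ=-0.014, ω=-0.065
apply F[18]=-0.597 → step 19: x=0.117, v=0.127, θ=-0.015, ω=-0.054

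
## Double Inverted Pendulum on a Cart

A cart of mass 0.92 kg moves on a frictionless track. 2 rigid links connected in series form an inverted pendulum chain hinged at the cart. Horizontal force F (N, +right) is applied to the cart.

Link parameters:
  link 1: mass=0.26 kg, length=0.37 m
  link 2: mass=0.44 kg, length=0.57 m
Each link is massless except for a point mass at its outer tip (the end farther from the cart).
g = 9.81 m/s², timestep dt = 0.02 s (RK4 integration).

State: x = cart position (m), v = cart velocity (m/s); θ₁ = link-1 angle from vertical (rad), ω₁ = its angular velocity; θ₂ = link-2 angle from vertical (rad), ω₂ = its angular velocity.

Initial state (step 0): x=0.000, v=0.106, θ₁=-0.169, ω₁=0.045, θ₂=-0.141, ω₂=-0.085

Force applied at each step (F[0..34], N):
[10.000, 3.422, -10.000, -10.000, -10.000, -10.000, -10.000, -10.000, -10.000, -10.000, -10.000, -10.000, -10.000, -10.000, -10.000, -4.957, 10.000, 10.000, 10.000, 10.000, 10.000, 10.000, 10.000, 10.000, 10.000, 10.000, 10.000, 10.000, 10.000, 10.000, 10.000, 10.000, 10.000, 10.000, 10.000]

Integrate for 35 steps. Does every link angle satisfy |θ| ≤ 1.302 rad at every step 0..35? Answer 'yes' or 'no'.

apply F[0]=+10.000 → step 1: x=0.004, v=0.343, θ₁=-0.176, ω₁=-0.697, θ₂=-0.142, ω₂=-0.064
apply F[1]=+3.422 → step 2: x=0.012, v=0.441, θ₁=-0.193, ω₁=-1.085, θ₂=-0.143, ω₂=-0.032
apply F[2]=-10.000 → step 3: x=0.019, v=0.257, θ₁=-0.212, ω₁=-0.766, θ₂=-0.144, ω₂=0.030
apply F[3]=-10.000 → step 4: x=0.023, v=0.077, θ₁=-0.224, ω₁=-0.483, θ₂=-0.142, ω₂=0.111
apply F[4]=-10.000 → step 5: x=0.022, v=-0.101, θ₁=-0.231, ω₁=-0.224, θ₂=-0.139, ω₂=0.204
apply F[5]=-10.000 → step 6: x=0.019, v=-0.279, θ₁=-0.233, ω₁=0.021, θ₂=-0.134, ω₂=0.308
apply F[6]=-10.000 → step 7: x=0.011, v=-0.456, θ₁=-0.230, ω₁=0.262, θ₂=-0.127, ω₂=0.416
apply F[7]=-10.000 → step 8: x=0.000, v=-0.635, θ₁=-0.223, ω₁=0.507, θ₂=-0.117, ω₂=0.527
apply F[8]=-10.000 → step 9: x=-0.014, v=-0.816, θ₁=-0.210, ω₁=0.766, θ₂=-0.106, ω₂=0.637
apply F[9]=-10.000 → step 10: x=-0.032, v=-1.001, θ₁=-0.192, ω₁=1.049, θ₂=-0.092, ω₂=0.741
apply F[10]=-10.000 → step 11: x=-0.054, v=-1.190, θ₁=-0.168, ω₁=1.366, θ₂=-0.076, ω₂=0.836
apply F[11]=-10.000 → step 12: x=-0.080, v=-1.384, θ₁=-0.137, ω₁=1.729, θ₂=-0.058, ω₂=0.916
apply F[12]=-10.000 → step 13: x=-0.110, v=-1.585, θ₁=-0.098, ω₁=2.149, θ₂=-0.039, ω₂=0.976
apply F[13]=-10.000 → step 14: x=-0.143, v=-1.793, θ₁=-0.051, ω₁=2.637, θ₂=-0.020, ω₂=1.011
apply F[14]=-10.000 → step 15: x=-0.181, v=-2.008, θ₁=0.008, ω₁=3.198, θ₂=0.001, ω₂=1.020
apply F[15]=-4.957 → step 16: x=-0.223, v=-2.119, θ₁=0.075, ω₁=3.531, θ₂=0.021, ω₂=1.006
apply F[16]=+10.000 → step 17: x=-0.263, v=-1.912, θ₁=0.141, ω₁=3.078, θ₂=0.041, ω₂=0.959
apply F[17]=+10.000 → step 18: x=-0.299, v=-1.715, θ₁=0.199, ω₁=2.725, θ₂=0.059, ω₂=0.871
apply F[18]=+10.000 → step 19: x=-0.332, v=-1.527, θ₁=0.250, ω₁=2.467, θ₂=0.075, ω₂=0.743
apply F[19]=+10.000 → step 20: x=-0.360, v=-1.347, θ₁=0.298, ω₁=2.296, θ₂=0.089, ω₂=0.580
apply F[20]=+10.000 → step 21: x=-0.386, v=-1.174, θ₁=0.343, ω₁=2.205, θ₂=0.098, ω₂=0.382
apply F[21]=+10.000 → step 22: x=-0.407, v=-1.007, θ₁=0.387, ω₁=2.185, θ₂=0.104, ω₂=0.154
apply F[22]=+10.000 → step 23: x=-0.426, v=-0.844, θ₁=0.431, ω₁=2.229, θ₂=0.104, ω₂=-0.102
apply F[23]=+10.000 → step 24: x=-0.441, v=-0.685, θ₁=0.476, ω₁=2.327, θ₂=0.100, ω₂=-0.382
apply F[24]=+10.000 → step 25: x=-0.453, v=-0.526, θ₁=0.524, ω₁=2.470, θ₂=0.089, ω₂=-0.682
apply F[25]=+10.000 → step 26: x=-0.462, v=-0.367, θ₁=0.575, ω₁=2.644, θ₂=0.072, ω₂=-0.995
apply F[26]=+10.000 → step 27: x=-0.468, v=-0.206, θ₁=0.630, ω₁=2.835, θ₂=0.049, ω₂=-1.313
apply F[27]=+10.000 → step 28: x=-0.470, v=-0.041, θ₁=0.688, ω₁=3.030, θ₂=0.020, ω₂=-1.626
apply F[28]=+10.000 → step 29: x=-0.470, v=0.127, θ₁=0.751, ω₁=3.218, θ₂=-0.016, ω₂=-1.929
apply F[29]=+10.000 → step 30: x=-0.465, v=0.300, θ₁=0.817, ω₁=3.391, θ₂=-0.057, ω₂=-2.217
apply F[30]=+10.000 → step 31: x=-0.458, v=0.476, θ₁=0.887, ω₁=3.546, θ₂=-0.104, ω₂=-2.488
apply F[31]=+10.000 → step 32: x=-0.446, v=0.656, θ₁=0.959, ω₁=3.682, θ₂=-0.157, ω₂=-2.742
apply F[32]=+10.000 → step 33: x=-0.431, v=0.838, θ₁=1.034, ω₁=3.800, θ₂=-0.214, ω₂=-2.981
apply F[33]=+10.000 → step 34: x=-0.413, v=1.023, θ₁=1.111, ω₁=3.903, θ₂=-0.276, ω₂=-3.208
apply F[34]=+10.000 → step 35: x=-0.390, v=1.208, θ₁=1.190, ω₁=3.995, θ₂=-0.342, ω₂=-3.427
Max |angle| over trajectory = 1.190 rad; bound = 1.302 → within bound.

Answer: yes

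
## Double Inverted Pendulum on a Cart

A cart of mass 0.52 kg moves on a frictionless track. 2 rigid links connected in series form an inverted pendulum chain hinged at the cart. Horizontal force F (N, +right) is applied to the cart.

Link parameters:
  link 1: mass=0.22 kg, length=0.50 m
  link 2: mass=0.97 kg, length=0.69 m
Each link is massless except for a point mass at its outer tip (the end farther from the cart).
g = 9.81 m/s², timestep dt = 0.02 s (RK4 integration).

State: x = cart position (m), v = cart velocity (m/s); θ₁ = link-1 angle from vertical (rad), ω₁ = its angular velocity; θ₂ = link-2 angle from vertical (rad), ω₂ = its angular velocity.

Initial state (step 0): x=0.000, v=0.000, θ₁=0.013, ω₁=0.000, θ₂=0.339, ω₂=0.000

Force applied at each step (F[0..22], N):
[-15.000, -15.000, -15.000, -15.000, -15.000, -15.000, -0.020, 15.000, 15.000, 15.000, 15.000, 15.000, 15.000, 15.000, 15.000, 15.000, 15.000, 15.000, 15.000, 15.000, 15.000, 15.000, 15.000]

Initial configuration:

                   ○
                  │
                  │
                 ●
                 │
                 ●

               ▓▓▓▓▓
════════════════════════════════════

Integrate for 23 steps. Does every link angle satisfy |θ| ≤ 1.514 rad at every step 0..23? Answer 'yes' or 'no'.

Answer: no

Derivation:
apply F[0]=-15.000 → step 1: x=-0.006, v=-0.581, θ₁=0.021, ω₁=0.830, θ₂=0.342, ω₂=0.318
apply F[1]=-15.000 → step 2: x=-0.023, v=-1.167, θ₁=0.047, ω₁=1.726, θ₂=0.351, ω₂=0.588
apply F[2]=-15.000 → step 3: x=-0.052, v=-1.754, θ₁=0.091, ω₁=2.748, θ₂=0.365, ω₂=0.754
apply F[3]=-15.000 → step 4: x=-0.093, v=-2.331, θ₁=0.158, ω₁=3.933, θ₂=0.381, ω₂=0.765
apply F[4]=-15.000 → step 5: x=-0.145, v=-2.855, θ₁=0.249, ω₁=5.211, θ₂=0.395, ω₂=0.610
apply F[5]=-15.000 → step 6: x=-0.207, v=-3.251, θ₁=0.365, ω₁=6.289, θ₂=0.405, ω₂=0.427
apply F[6]=-0.020 → step 7: x=-0.270, v=-3.108, θ₁=0.490, ω₁=6.169, θ₂=0.413, ω₂=0.447
apply F[7]=+15.000 → step 8: x=-0.327, v=-2.616, θ₁=0.607, ω₁=5.619, θ₂=0.422, ω₂=0.371
apply F[8]=+15.000 → step 9: x=-0.375, v=-2.178, θ₁=0.716, ω₁=5.368, θ₂=0.427, ω₂=0.189
apply F[9]=+15.000 → step 10: x=-0.415, v=-1.759, θ₁=0.823, ω₁=5.314, θ₂=0.429, ω₂=-0.071
apply F[10]=+15.000 → step 11: x=-0.446, v=-1.338, θ₁=0.930, ω₁=5.382, θ₂=0.424, ω₂=-0.373
apply F[11]=+15.000 → step 12: x=-0.468, v=-0.904, θ₁=1.039, ω₁=5.524, θ₂=0.414, ω₂=-0.688
apply F[12]=+15.000 → step 13: x=-0.482, v=-0.452, θ₁=1.151, ω₁=5.713, θ₂=0.397, ω₂=-0.992
apply F[13]=+15.000 → step 14: x=-0.486, v=0.021, θ₁=1.267, ω₁=5.937, θ₂=0.374, ω₂=-1.270
apply F[14]=+15.000 → step 15: x=-0.481, v=0.516, θ₁=1.389, ω₁=6.196, θ₂=0.346, ω₂=-1.509
apply F[15]=+15.000 → step 16: x=-0.465, v=1.032, θ₁=1.516, ω₁=6.503, θ₂=0.314, ω₂=-1.696
apply F[16]=+15.000 → step 17: x=-0.439, v=1.573, θ₁=1.649, ω₁=6.880, θ₂=0.279, ω₂=-1.816
apply F[17]=+15.000 → step 18: x=-0.402, v=2.140, θ₁=1.791, ω₁=7.366, θ₂=0.242, ω₂=-1.848
apply F[18]=+15.000 → step 19: x=-0.353, v=2.744, θ₁=1.945, ω₁=8.032, θ₂=0.206, ω₂=-1.749
apply F[19]=+15.000 → step 20: x=-0.292, v=3.405, θ₁=2.115, ω₁=9.009, θ₂=0.173, ω₂=-1.440
apply F[20]=+15.000 → step 21: x=-0.217, v=4.167, θ₁=2.309, ω₁=10.579, θ₂=0.151, ω₂=-0.738
apply F[21]=+15.000 → step 22: x=-0.124, v=5.136, θ₁=2.546, ω₁=13.454, θ₂=0.149, ω₂=0.825
apply F[22]=+15.000 → step 23: x=-0.008, v=6.542, θ₁=2.869, ω₁=19.773, θ₂=0.199, ω₂=4.789
Max |angle| over trajectory = 2.869 rad; bound = 1.514 → exceeded.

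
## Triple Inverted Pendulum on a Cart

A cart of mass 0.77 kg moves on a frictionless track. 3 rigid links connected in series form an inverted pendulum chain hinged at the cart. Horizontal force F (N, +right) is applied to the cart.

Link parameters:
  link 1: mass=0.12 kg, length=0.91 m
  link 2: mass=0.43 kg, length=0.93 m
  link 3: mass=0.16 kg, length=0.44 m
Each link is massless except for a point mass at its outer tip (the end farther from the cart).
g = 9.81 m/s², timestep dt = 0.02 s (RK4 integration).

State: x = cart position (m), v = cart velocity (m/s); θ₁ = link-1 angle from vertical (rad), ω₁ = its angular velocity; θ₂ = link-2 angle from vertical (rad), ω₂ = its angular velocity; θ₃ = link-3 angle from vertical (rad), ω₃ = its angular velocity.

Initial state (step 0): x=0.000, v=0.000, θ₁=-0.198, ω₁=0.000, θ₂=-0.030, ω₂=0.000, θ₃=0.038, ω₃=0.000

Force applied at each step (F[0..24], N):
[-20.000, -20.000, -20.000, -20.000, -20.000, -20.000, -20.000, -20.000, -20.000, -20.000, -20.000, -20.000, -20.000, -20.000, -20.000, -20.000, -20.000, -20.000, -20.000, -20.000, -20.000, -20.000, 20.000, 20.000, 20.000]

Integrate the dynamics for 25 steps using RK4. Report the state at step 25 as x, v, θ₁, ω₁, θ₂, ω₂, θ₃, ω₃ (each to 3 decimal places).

Answer: x=-2.560, v=-5.841, θ₁=1.246, ω₁=2.616, θ₂=1.510, ω₂=6.305, θ₃=1.015, ω₃=7.986

Derivation:
apply F[0]=-20.000 → step 1: x=-0.005, v=-0.474, θ₁=-0.196, ω₁=0.246, θ₂=-0.027, ω₂=0.259, θ₃=0.039, ω₃=0.052
apply F[1]=-20.000 → step 2: x=-0.019, v=-0.951, θ₁=-0.188, ω₁=0.501, θ₂=-0.020, ω₂=0.514, θ₃=0.040, ω₃=0.099
apply F[2]=-20.000 → step 3: x=-0.043, v=-1.431, θ₁=-0.175, ω₁=0.774, θ₂=-0.007, ω₂=0.758, θ₃=0.042, ω₃=0.138
apply F[3]=-20.000 → step 4: x=-0.076, v=-1.917, θ₁=-0.157, ω₁=1.074, θ₂=0.011, ω₂=0.985, θ₃=0.045, ω₃=0.166
apply F[4]=-20.000 → step 5: x=-0.120, v=-2.411, θ₁=-0.132, ω₁=1.413, θ₂=0.032, ω₂=1.187, θ₃=0.049, ω₃=0.182
apply F[5]=-20.000 → step 6: x=-0.173, v=-2.913, θ₁=-0.100, ω₁=1.802, θ₂=0.058, ω₂=1.351, θ₃=0.053, ω₃=0.185
apply F[6]=-20.000 → step 7: x=-0.236, v=-3.424, θ₁=-0.060, ω₁=2.253, θ₂=0.086, ω₂=1.466, θ₃=0.056, ω₃=0.179
apply F[7]=-20.000 → step 8: x=-0.310, v=-3.941, θ₁=-0.010, ω₁=2.775, θ₂=0.116, ω₂=1.519, θ₃=0.060, ω₃=0.173
apply F[8]=-20.000 → step 9: x=-0.394, v=-4.460, θ₁=0.052, ω₁=3.364, θ₂=0.146, ω₂=1.506, θ₃=0.063, ω₃=0.179
apply F[9]=-20.000 → step 10: x=-0.488, v=-4.968, θ₁=0.125, ω₁=3.990, θ₂=0.176, ω₂=1.444, θ₃=0.067, ω₃=0.220
apply F[10]=-20.000 → step 11: x=-0.592, v=-5.449, θ₁=0.211, ω₁=4.574, θ₂=0.204, ω₂=1.399, θ₃=0.072, ω₃=0.317
apply F[11]=-20.000 → step 12: x=-0.706, v=-5.881, θ₁=0.307, ω₁=5.005, θ₂=0.233, ω₂=1.475, θ₃=0.080, ω₃=0.482
apply F[12]=-20.000 → step 13: x=-0.827, v=-6.259, θ₁=0.410, ω₁=5.207, θ₂=0.265, ω₂=1.753, θ₃=0.092, ω₃=0.704
apply F[13]=-20.000 → step 14: x=-0.956, v=-6.592, θ₁=0.514, ω₁=5.193, θ₂=0.304, ω₂=2.231, θ₃=0.109, ω₃=0.965
apply F[14]=-20.000 → step 15: x=-1.091, v=-6.893, θ₁=0.616, ω₁=5.015, θ₂=0.355, ω₂=2.857, θ₃=0.131, ω₃=1.257
apply F[15]=-20.000 → step 16: x=-1.231, v=-7.166, θ₁=0.714, ω₁=4.715, θ₂=0.419, ω₂=3.576, θ₃=0.159, ω₃=1.591
apply F[16]=-20.000 → step 17: x=-1.377, v=-7.409, θ₁=0.804, ω₁=4.311, θ₂=0.498, ω₂=4.348, θ₃=0.195, ω₃=1.992
apply F[17]=-20.000 → step 18: x=-1.527, v=-7.614, θ₁=0.886, ω₁=3.815, θ₂=0.593, ω₂=5.141, θ₃=0.240, ω₃=2.498
apply F[18]=-20.000 → step 19: x=-1.681, v=-7.768, θ₁=0.956, ω₁=3.249, θ₂=0.704, ω₂=5.912, θ₃=0.296, ω₃=3.163
apply F[19]=-20.000 → step 20: x=-1.838, v=-7.852, θ₁=1.016, ω₁=2.685, θ₂=0.829, ω₂=6.584, θ₃=0.368, ω₃=4.048
apply F[20]=-20.000 → step 21: x=-1.995, v=-7.857, θ₁=1.065, ω₁=2.270, θ₂=0.966, ω₂=7.017, θ₃=0.460, ω₃=5.187
apply F[21]=-20.000 → step 22: x=-2.152, v=-7.803, θ₁=1.109, ω₁=2.200, θ₂=1.107, ω₂=7.050, θ₃=0.576, ω₃=6.516
apply F[22]=+20.000 → step 23: x=-2.301, v=-7.127, θ₁=1.152, ω₁=2.165, θ₂=1.246, ω₂=6.874, θ₃=0.712, ω₃=7.073
apply F[23]=+20.000 → step 24: x=-2.437, v=-6.472, θ₁=1.197, ω₁=2.321, θ₂=1.381, ω₂=6.610, θ₃=0.859, ω₃=7.568
apply F[24]=+20.000 → step 25: x=-2.560, v=-5.841, θ₁=1.246, ω₁=2.616, θ₂=1.510, ω₂=6.305, θ₃=1.015, ω₃=7.986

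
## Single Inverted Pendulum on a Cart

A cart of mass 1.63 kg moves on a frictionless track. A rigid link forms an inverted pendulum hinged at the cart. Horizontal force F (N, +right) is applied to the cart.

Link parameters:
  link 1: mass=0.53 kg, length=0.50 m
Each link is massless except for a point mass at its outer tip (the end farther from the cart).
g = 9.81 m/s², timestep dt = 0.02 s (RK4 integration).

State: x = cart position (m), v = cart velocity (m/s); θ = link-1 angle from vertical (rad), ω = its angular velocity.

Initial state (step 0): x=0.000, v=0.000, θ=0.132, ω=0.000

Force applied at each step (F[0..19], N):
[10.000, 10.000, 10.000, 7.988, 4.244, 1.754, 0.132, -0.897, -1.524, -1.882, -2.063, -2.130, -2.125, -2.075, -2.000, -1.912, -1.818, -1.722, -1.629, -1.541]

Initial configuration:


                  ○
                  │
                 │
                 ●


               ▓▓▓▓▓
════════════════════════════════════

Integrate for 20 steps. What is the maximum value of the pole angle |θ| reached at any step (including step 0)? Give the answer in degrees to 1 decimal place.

Answer: 7.6°

Derivation:
apply F[0]=+10.000 → step 1: x=0.001, v=0.114, θ=0.130, ω=-0.174
apply F[1]=+10.000 → step 2: x=0.005, v=0.228, θ=0.125, ω=-0.350
apply F[2]=+10.000 → step 3: x=0.010, v=0.342, θ=0.116, ω=-0.531
apply F[3]=+7.988 → step 4: x=0.018, v=0.433, θ=0.104, ω=-0.668
apply F[4]=+4.244 → step 5: x=0.027, v=0.479, θ=0.090, ω=-0.721
apply F[5]=+1.754 → step 6: x=0.037, v=0.495, θ=0.076, ω=-0.721
apply F[6]=+0.132 → step 7: x=0.047, v=0.493, θ=0.062, ω=-0.689
apply F[7]=-0.897 → step 8: x=0.056, v=0.478, θ=0.049, ω=-0.638
apply F[8]=-1.524 → step 9: x=0.066, v=0.457, θ=0.036, ω=-0.579
apply F[9]=-1.882 → step 10: x=0.075, v=0.432, θ=0.026, ω=-0.517
apply F[10]=-2.063 → step 11: x=0.083, v=0.405, θ=0.016, ω=-0.456
apply F[11]=-2.130 → step 12: x=0.091, v=0.379, θ=0.007, ω=-0.397
apply F[12]=-2.125 → step 13: x=0.098, v=0.352, θ=-0.000, ω=-0.343
apply F[13]=-2.075 → step 14: x=0.105, v=0.327, θ=-0.006, ω=-0.294
apply F[14]=-2.000 → step 15: x=0.111, v=0.303, θ=-0.012, ω=-0.250
apply F[15]=-1.912 → step 16: x=0.117, v=0.281, θ=-0.017, ω=-0.211
apply F[16]=-1.818 → step 17: x=0.123, v=0.259, θ=-0.020, ω=-0.176
apply F[17]=-1.722 → step 18: x=0.128, v=0.240, θ=-0.024, ω=-0.145
apply F[18]=-1.629 → step 19: x=0.132, v=0.221, θ=-0.026, ω=-0.118
apply F[19]=-1.541 → step 20: x=0.136, v=0.204, θ=-0.028, ω=-0.094
Max |angle| over trajectory = 0.132 rad = 7.6°.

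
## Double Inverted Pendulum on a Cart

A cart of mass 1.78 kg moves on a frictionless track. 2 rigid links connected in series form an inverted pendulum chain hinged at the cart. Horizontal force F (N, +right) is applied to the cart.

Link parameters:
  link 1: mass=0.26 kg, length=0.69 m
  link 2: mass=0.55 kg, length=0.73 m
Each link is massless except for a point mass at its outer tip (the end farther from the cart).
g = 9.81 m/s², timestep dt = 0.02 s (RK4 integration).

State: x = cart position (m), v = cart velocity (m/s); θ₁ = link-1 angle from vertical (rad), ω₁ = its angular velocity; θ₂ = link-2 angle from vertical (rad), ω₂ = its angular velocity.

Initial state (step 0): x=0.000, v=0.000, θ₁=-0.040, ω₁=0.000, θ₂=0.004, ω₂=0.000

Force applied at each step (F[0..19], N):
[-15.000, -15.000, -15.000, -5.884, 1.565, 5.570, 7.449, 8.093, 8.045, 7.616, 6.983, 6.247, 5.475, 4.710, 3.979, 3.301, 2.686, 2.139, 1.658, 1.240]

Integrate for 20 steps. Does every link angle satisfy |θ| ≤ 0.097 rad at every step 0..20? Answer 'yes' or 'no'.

Answer: yes

Derivation:
apply F[0]=-15.000 → step 1: x=-0.002, v=-0.165, θ₁=-0.038, ω₁=0.201, θ₂=0.004, ω₂=0.037
apply F[1]=-15.000 → step 2: x=-0.007, v=-0.330, θ₁=-0.032, ω₁=0.406, θ₂=0.005, ω₂=0.072
apply F[2]=-15.000 → step 3: x=-0.015, v=-0.496, θ₁=-0.022, ω₁=0.618, θ₂=0.007, ω₂=0.100
apply F[3]=-5.884 → step 4: x=-0.025, v=-0.561, θ₁=-0.009, ω₁=0.694, θ₂=0.009, ω₂=0.119
apply F[4]=+1.565 → step 5: x=-0.036, v=-0.543, θ₁=0.005, ω₁=0.661, θ₂=0.012, ω₂=0.129
apply F[5]=+5.570 → step 6: x=-0.047, v=-0.482, θ₁=0.017, ω₁=0.574, θ₂=0.015, ω₂=0.131
apply F[6]=+7.449 → step 7: x=-0.056, v=-0.400, θ₁=0.028, ω₁=0.466, θ₂=0.017, ω₂=0.125
apply F[7]=+8.093 → step 8: x=-0.063, v=-0.312, θ₁=0.036, ω₁=0.355, θ₂=0.019, ω₂=0.113
apply F[8]=+8.045 → step 9: x=-0.068, v=-0.225, θ₁=0.042, ω₁=0.252, θ₂=0.022, ω₂=0.098
apply F[9]=+7.616 → step 10: x=-0.072, v=-0.144, θ₁=0.046, ω₁=0.159, θ₂=0.023, ω₂=0.080
apply F[10]=+6.983 → step 11: x=-0.074, v=-0.069, θ₁=0.048, ω₁=0.080, θ₂=0.025, ω₂=0.060
apply F[11]=+6.247 → step 12: x=-0.075, v=-0.004, θ₁=0.049, ω₁=0.013, θ₂=0.026, ω₂=0.040
apply F[12]=+5.475 → step 13: x=-0.074, v=0.053, θ₁=0.049, ω₁=-0.042, θ₂=0.026, ω₂=0.020
apply F[13]=+4.710 → step 14: x=-0.073, v=0.102, θ₁=0.048, ω₁=-0.085, θ₂=0.027, ω₂=0.002
apply F[14]=+3.979 → step 15: x=-0.070, v=0.143, θ₁=0.046, ω₁=-0.118, θ₂=0.026, ω₂=-0.016
apply F[15]=+3.301 → step 16: x=-0.067, v=0.176, θ₁=0.043, ω₁=-0.142, θ₂=0.026, ω₂=-0.031
apply F[16]=+2.686 → step 17: x=-0.063, v=0.202, θ₁=0.040, ω₁=-0.159, θ₂=0.025, ω₂=-0.044
apply F[17]=+2.139 → step 18: x=-0.059, v=0.223, θ₁=0.037, ω₁=-0.170, θ₂=0.024, ω₂=-0.056
apply F[18]=+1.658 → step 19: x=-0.054, v=0.238, θ₁=0.033, ω₁=-0.175, θ₂=0.023, ω₂=-0.066
apply F[19]=+1.240 → step 20: x=-0.049, v=0.249, θ₁=0.030, ω₁=-0.177, θ₂=0.022, ω₂=-0.073
Max |angle| over trajectory = 0.049 rad; bound = 0.097 → within bound.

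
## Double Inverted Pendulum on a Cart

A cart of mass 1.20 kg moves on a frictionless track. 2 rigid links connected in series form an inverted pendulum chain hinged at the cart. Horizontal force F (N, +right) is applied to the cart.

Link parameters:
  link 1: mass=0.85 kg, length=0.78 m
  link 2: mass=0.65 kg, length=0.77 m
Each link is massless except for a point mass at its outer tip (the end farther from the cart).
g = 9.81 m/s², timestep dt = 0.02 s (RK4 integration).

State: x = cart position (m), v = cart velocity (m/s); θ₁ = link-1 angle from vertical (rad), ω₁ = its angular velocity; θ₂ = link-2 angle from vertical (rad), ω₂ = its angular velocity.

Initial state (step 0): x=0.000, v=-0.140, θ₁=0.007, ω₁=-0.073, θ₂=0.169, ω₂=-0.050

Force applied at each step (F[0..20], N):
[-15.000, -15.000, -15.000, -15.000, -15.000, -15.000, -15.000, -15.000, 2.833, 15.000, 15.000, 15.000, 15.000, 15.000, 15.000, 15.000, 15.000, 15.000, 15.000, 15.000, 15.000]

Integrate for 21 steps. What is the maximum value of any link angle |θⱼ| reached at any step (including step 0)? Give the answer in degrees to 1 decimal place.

Answer: 44.8°

Derivation:
apply F[0]=-15.000 → step 1: x=-0.005, v=-0.392, θ₁=0.008, ω₁=0.222, θ₂=0.169, ω₂=0.020
apply F[1]=-15.000 → step 2: x=-0.016, v=-0.644, θ₁=0.016, ω₁=0.520, θ₂=0.170, ω₂=0.088
apply F[2]=-15.000 → step 3: x=-0.031, v=-0.899, θ₁=0.029, ω₁=0.827, θ₂=0.172, ω₂=0.149
apply F[3]=-15.000 → step 4: x=-0.052, v=-1.158, θ₁=0.049, ω₁=1.145, θ₂=0.176, ω₂=0.201
apply F[4]=-15.000 → step 5: x=-0.077, v=-1.419, θ₁=0.075, ω₁=1.478, θ₂=0.180, ω₂=0.241
apply F[5]=-15.000 → step 6: x=-0.108, v=-1.683, θ₁=0.108, ω₁=1.827, θ₂=0.185, ω₂=0.268
apply F[6]=-15.000 → step 7: x=-0.145, v=-1.949, θ₁=0.148, ω₁=2.191, θ₂=0.191, ω₂=0.281
apply F[7]=-15.000 → step 8: x=-0.186, v=-2.211, θ₁=0.196, ω₁=2.564, θ₂=0.196, ω₂=0.285
apply F[8]=+2.833 → step 9: x=-0.230, v=-2.189, θ₁=0.248, ω₁=2.594, θ₂=0.202, ω₂=0.280
apply F[9]=+15.000 → step 10: x=-0.272, v=-1.988, θ₁=0.298, ω₁=2.423, θ₂=0.207, ω₂=0.257
apply F[10]=+15.000 → step 11: x=-0.310, v=-1.800, θ₁=0.345, ω₁=2.291, θ₂=0.212, ω₂=0.217
apply F[11]=+15.000 → step 12: x=-0.344, v=-1.624, θ₁=0.390, ω₁=2.195, θ₂=0.216, ω₂=0.160
apply F[12]=+15.000 → step 13: x=-0.375, v=-1.458, θ₁=0.433, ω₁=2.132, θ₂=0.219, ω₂=0.085
apply F[13]=+15.000 → step 14: x=-0.403, v=-1.301, θ₁=0.475, ω₁=2.098, θ₂=0.219, ω₂=-0.005
apply F[14]=+15.000 → step 15: x=-0.427, v=-1.150, θ₁=0.517, ω₁=2.090, θ₂=0.218, ω₂=-0.109
apply F[15]=+15.000 → step 16: x=-0.449, v=-1.004, θ₁=0.559, ω₁=2.106, θ₂=0.215, ω₂=-0.226
apply F[16]=+15.000 → step 17: x=-0.467, v=-0.861, θ₁=0.601, ω₁=2.141, θ₂=0.209, ω₂=-0.355
apply F[17]=+15.000 → step 18: x=-0.483, v=-0.719, θ₁=0.645, ω₁=2.194, θ₂=0.201, ω₂=-0.493
apply F[18]=+15.000 → step 19: x=-0.496, v=-0.577, θ₁=0.689, ω₁=2.261, θ₂=0.189, ω₂=-0.639
apply F[19]=+15.000 → step 20: x=-0.506, v=-0.434, θ₁=0.735, ω₁=2.340, θ₂=0.175, ω₂=-0.791
apply F[20]=+15.000 → step 21: x=-0.513, v=-0.288, θ₁=0.783, ω₁=2.429, θ₂=0.158, ω₂=-0.946
Max |angle| over trajectory = 0.783 rad = 44.8°.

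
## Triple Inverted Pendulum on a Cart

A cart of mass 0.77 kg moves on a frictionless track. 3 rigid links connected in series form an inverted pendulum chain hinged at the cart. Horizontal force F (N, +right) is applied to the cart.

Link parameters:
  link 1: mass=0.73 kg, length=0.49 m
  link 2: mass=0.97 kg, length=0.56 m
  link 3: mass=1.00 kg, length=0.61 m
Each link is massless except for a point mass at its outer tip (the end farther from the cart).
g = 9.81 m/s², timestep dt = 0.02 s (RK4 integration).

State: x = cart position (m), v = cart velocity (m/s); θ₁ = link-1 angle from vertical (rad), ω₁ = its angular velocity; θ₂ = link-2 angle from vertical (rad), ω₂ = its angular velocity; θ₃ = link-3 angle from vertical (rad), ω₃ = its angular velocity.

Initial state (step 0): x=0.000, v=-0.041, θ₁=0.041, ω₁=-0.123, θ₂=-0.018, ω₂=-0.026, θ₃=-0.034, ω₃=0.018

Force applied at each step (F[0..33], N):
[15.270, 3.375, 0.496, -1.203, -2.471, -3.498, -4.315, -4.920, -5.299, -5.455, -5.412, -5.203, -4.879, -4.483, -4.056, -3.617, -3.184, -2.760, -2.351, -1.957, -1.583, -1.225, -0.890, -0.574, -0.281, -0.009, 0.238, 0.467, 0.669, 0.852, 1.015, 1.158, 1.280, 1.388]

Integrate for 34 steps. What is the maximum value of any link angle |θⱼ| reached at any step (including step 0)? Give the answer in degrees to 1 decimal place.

Answer: 4.7°

Derivation:
apply F[0]=+15.270 → step 1: x=0.003, v=0.329, θ₁=0.032, ω₁=-0.798, θ₂=-0.019, ω₂=-0.096, θ₃=-0.034, ω₃=0.008
apply F[1]=+3.375 → step 2: x=0.010, v=0.400, θ₁=0.015, ω₁=-0.890, θ₂=-0.022, ω₂=-0.147, θ₃=-0.034, ω₃=-0.001
apply F[2]=+0.496 → step 3: x=0.018, v=0.409, θ₁=-0.003, ω₁=-0.875, θ₂=-0.025, ω₂=-0.180, θ₃=-0.034, ω₃=-0.007
apply F[3]=-1.203 → step 4: x=0.026, v=0.385, θ₁=-0.019, ω₁=-0.814, θ₂=-0.029, ω₂=-0.197, θ₃=-0.034, ω₃=-0.012
apply F[4]=-2.471 → step 5: x=0.033, v=0.339, θ₁=-0.035, ω₁=-0.727, θ₂=-0.033, ω₂=-0.201, θ₃=-0.034, ω₃=-0.014
apply F[5]=-3.498 → step 6: x=0.040, v=0.277, θ₁=-0.048, ω₁=-0.623, θ₂=-0.037, ω₂=-0.192, θ₃=-0.035, ω₃=-0.014
apply F[6]=-4.315 → step 7: x=0.044, v=0.202, θ₁=-0.059, ω₁=-0.509, θ₂=-0.040, ω₂=-0.174, θ₃=-0.035, ω₃=-0.011
apply F[7]=-4.920 → step 8: x=0.047, v=0.119, θ₁=-0.068, ω₁=-0.389, θ₂=-0.044, ω₂=-0.147, θ₃=-0.035, ω₃=-0.006
apply F[8]=-5.299 → step 9: x=0.049, v=0.031, θ₁=-0.075, ω₁=-0.270, θ₂=-0.046, ω₂=-0.116, θ₃=-0.035, ω₃=0.000
apply F[9]=-5.455 → step 10: x=0.049, v=-0.056, θ₁=-0.079, ω₁=-0.156, θ₂=-0.048, ω₂=-0.080, θ₃=-0.035, ω₃=0.009
apply F[10]=-5.412 → step 11: x=0.047, v=-0.140, θ₁=-0.081, ω₁=-0.052, θ₂=-0.049, ω₂=-0.044, θ₃=-0.035, ω₃=0.018
apply F[11]=-5.203 → step 12: x=0.043, v=-0.217, θ₁=-0.081, ω₁=0.038, θ₂=-0.050, ω₂=-0.008, θ₃=-0.034, ω₃=0.028
apply F[12]=-4.879 → step 13: x=0.038, v=-0.287, θ₁=-0.080, ω₁=0.114, θ₂=-0.050, ω₂=0.027, θ₃=-0.033, ω₃=0.039
apply F[13]=-4.483 → step 14: x=0.032, v=-0.349, θ₁=-0.077, ω₁=0.176, θ₂=-0.049, ω₂=0.060, θ₃=-0.033, ω₃=0.050
apply F[14]=-4.056 → step 15: x=0.024, v=-0.402, θ₁=-0.073, ω₁=0.225, θ₂=-0.047, ω₂=0.089, θ₃=-0.031, ω₃=0.061
apply F[15]=-3.617 → step 16: x=0.016, v=-0.447, θ₁=-0.068, ω₁=0.262, θ₂=-0.045, ω₂=0.115, θ₃=-0.030, ω₃=0.071
apply F[16]=-3.184 → step 17: x=0.006, v=-0.485, θ₁=-0.063, ω₁=0.290, θ₂=-0.043, ω₂=0.137, θ₃=-0.029, ω₃=0.081
apply F[17]=-2.760 → step 18: x=-0.004, v=-0.515, θ₁=-0.057, ω₁=0.309, θ₂=-0.040, ω₂=0.155, θ₃=-0.027, ω₃=0.090
apply F[18]=-2.351 → step 19: x=-0.014, v=-0.540, θ₁=-0.050, ω₁=0.320, θ₂=-0.037, ω₂=0.171, θ₃=-0.025, ω₃=0.098
apply F[19]=-1.957 → step 20: x=-0.025, v=-0.558, θ₁=-0.044, ω₁=0.326, θ₂=-0.033, ω₂=0.182, θ₃=-0.023, ω₃=0.105
apply F[20]=-1.583 → step 21: x=-0.036, v=-0.572, θ₁=-0.037, ω₁=0.327, θ₂=-0.029, ω₂=0.191, θ₃=-0.021, ω₃=0.111
apply F[21]=-1.225 → step 22: x=-0.048, v=-0.580, θ₁=-0.031, ω₁=0.324, θ₂=-0.026, ω₂=0.197, θ₃=-0.019, ω₃=0.116
apply F[22]=-0.890 → step 23: x=-0.059, v=-0.584, θ₁=-0.025, ω₁=0.316, θ₂=-0.022, ω₂=0.200, θ₃=-0.016, ω₃=0.120
apply F[23]=-0.574 → step 24: x=-0.071, v=-0.585, θ₁=-0.018, ω₁=0.306, θ₂=-0.018, ω₂=0.201, θ₃=-0.014, ω₃=0.123
apply F[24]=-0.281 → step 25: x=-0.083, v=-0.581, θ₁=-0.012, ω₁=0.294, θ₂=-0.014, ω₂=0.200, θ₃=-0.011, ω₃=0.124
apply F[25]=-0.009 → step 26: x=-0.094, v=-0.575, θ₁=-0.007, ω₁=0.280, θ₂=-0.010, ω₂=0.197, θ₃=-0.009, ω₃=0.125
apply F[26]=+0.238 → step 27: x=-0.106, v=-0.566, θ₁=-0.001, ω₁=0.264, θ₂=-0.006, ω₂=0.192, θ₃=-0.006, ω₃=0.125
apply F[27]=+0.467 → step 28: x=-0.117, v=-0.555, θ₁=0.004, ω₁=0.247, θ₂=-0.002, ω₂=0.186, θ₃=-0.004, ω₃=0.125
apply F[28]=+0.669 → step 29: x=-0.128, v=-0.542, θ₁=0.009, ω₁=0.230, θ₂=0.002, ω₂=0.178, θ₃=-0.001, ω₃=0.123
apply F[29]=+0.852 → step 30: x=-0.139, v=-0.527, θ₁=0.013, ω₁=0.212, θ₂=0.005, ω₂=0.170, θ₃=0.001, ω₃=0.120
apply F[30]=+1.015 → step 31: x=-0.149, v=-0.511, θ₁=0.017, ω₁=0.195, θ₂=0.009, ω₂=0.161, θ₃=0.003, ω₃=0.117
apply F[31]=+1.158 → step 32: x=-0.159, v=-0.494, θ₁=0.021, ω₁=0.177, θ₂=0.012, ω₂=0.152, θ₃=0.006, ω₃=0.114
apply F[32]=+1.280 → step 33: x=-0.169, v=-0.477, θ₁=0.024, ω₁=0.160, θ₂=0.015, ω₂=0.142, θ₃=0.008, ω₃=0.110
apply F[33]=+1.388 → step 34: x=-0.178, v=-0.458, θ₁=0.027, ω₁=0.143, θ₂=0.017, ω₂=0.132, θ₃=0.010, ω₃=0.105
Max |angle| over trajectory = 0.081 rad = 4.7°.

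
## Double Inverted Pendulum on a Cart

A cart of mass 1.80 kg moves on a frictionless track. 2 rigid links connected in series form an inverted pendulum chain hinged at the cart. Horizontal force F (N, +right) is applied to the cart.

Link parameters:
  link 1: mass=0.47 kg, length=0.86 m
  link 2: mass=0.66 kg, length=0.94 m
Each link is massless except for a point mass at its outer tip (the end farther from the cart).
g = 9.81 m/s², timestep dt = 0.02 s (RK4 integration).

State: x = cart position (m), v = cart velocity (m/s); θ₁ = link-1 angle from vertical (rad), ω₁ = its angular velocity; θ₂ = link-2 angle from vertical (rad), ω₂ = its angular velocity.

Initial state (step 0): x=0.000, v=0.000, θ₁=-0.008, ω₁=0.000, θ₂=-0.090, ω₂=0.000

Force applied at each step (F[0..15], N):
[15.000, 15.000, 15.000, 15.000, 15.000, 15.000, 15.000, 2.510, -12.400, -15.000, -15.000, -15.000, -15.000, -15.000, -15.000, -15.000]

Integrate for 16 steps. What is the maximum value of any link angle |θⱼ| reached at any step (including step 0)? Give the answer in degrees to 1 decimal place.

apply F[0]=+15.000 → step 1: x=0.002, v=0.168, θ₁=-0.010, ω₁=-0.171, θ₂=-0.090, ω₂=-0.040
apply F[1]=+15.000 → step 2: x=0.007, v=0.336, θ₁=-0.015, ω₁=-0.345, θ₂=-0.092, ω₂=-0.079
apply F[2]=+15.000 → step 3: x=0.015, v=0.505, θ₁=-0.024, ω₁=-0.523, θ₂=-0.094, ω₂=-0.114
apply F[3]=+15.000 → step 4: x=0.027, v=0.675, θ₁=-0.036, ω₁=-0.708, θ₂=-0.096, ω₂=-0.145
apply F[4]=+15.000 → step 5: x=0.042, v=0.846, θ₁=-0.052, ω₁=-0.902, θ₂=-0.099, ω₂=-0.169
apply F[5]=+15.000 → step 6: x=0.061, v=1.019, θ₁=-0.072, ω₁=-1.106, θ₂=-0.103, ω₂=-0.186
apply F[6]=+15.000 → step 7: x=0.083, v=1.194, θ₁=-0.096, ω₁=-1.322, θ₂=-0.107, ω₂=-0.194
apply F[7]=+2.510 → step 8: x=0.107, v=1.233, θ₁=-0.123, ω₁=-1.392, θ₂=-0.111, ω₂=-0.194
apply F[8]=-12.400 → step 9: x=0.131, v=1.111, θ₁=-0.150, ω₁=-1.289, θ₂=-0.114, ω₂=-0.183
apply F[9]=-15.000 → step 10: x=0.151, v=0.963, θ₁=-0.175, ω₁=-1.172, θ₂=-0.118, ω₂=-0.160
apply F[10]=-15.000 → step 11: x=0.169, v=0.819, θ₁=-0.197, ω₁=-1.071, θ₂=-0.121, ω₂=-0.127
apply F[11]=-15.000 → step 12: x=0.184, v=0.679, θ₁=-0.218, ω₁=-0.986, θ₂=-0.123, ω₂=-0.083
apply F[12]=-15.000 → step 13: x=0.196, v=0.541, θ₁=-0.237, ω₁=-0.915, θ₂=-0.124, ω₂=-0.029
apply F[13]=-15.000 → step 14: x=0.206, v=0.406, θ₁=-0.254, ω₁=-0.859, θ₂=-0.124, ω₂=0.035
apply F[14]=-15.000 → step 15: x=0.213, v=0.272, θ₁=-0.271, ω₁=-0.815, θ₂=-0.122, ω₂=0.108
apply F[15]=-15.000 → step 16: x=0.217, v=0.142, θ₁=-0.287, ω₁=-0.784, θ₂=-0.119, ω₂=0.192
Max |angle| over trajectory = 0.287 rad = 16.4°.

Answer: 16.4°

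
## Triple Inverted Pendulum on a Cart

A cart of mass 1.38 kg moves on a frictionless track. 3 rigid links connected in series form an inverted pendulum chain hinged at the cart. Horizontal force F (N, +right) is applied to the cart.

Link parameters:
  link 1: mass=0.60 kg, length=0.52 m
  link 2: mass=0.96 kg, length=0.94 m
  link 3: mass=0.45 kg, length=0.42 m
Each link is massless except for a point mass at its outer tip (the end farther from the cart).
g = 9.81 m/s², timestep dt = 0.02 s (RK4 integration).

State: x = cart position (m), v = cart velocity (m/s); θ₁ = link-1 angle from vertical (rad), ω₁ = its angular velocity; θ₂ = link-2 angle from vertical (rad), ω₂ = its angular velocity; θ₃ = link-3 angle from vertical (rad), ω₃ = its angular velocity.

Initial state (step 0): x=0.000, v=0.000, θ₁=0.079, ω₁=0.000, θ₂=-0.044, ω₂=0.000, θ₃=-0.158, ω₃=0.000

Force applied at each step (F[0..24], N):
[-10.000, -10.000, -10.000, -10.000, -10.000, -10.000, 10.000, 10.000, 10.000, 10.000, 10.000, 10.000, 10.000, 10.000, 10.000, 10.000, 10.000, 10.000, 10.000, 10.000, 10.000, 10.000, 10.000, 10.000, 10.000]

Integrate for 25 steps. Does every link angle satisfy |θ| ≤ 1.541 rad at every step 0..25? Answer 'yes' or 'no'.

Answer: no

Derivation:
apply F[0]=-10.000 → step 1: x=-0.002, v=-0.165, θ₁=0.083, ω₁=0.444, θ₂=-0.045, ω₂=-0.068, θ₃=-0.159, ω₃=-0.069
apply F[1]=-10.000 → step 2: x=-0.007, v=-0.332, θ₁=0.097, ω₁=0.898, θ₂=-0.047, ω₂=-0.139, θ₃=-0.161, ω₃=-0.135
apply F[2]=-10.000 → step 3: x=-0.015, v=-0.501, θ₁=0.119, ω₁=1.367, θ₂=-0.050, ω₂=-0.215, θ₃=-0.164, ω₃=-0.195
apply F[3]=-10.000 → step 4: x=-0.027, v=-0.672, θ₁=0.152, ω₁=1.852, θ₂=-0.055, ω₂=-0.295, θ₃=-0.168, ω₃=-0.246
apply F[4]=-10.000 → step 5: x=-0.042, v=-0.842, θ₁=0.194, ω₁=2.342, θ₂=-0.062, ω₂=-0.373, θ₃=-0.174, ω₃=-0.285
apply F[5]=-10.000 → step 6: x=-0.060, v=-1.009, θ₁=0.245, ω₁=2.821, θ₂=-0.070, ω₂=-0.440, θ₃=-0.180, ω₃=-0.311
apply F[6]=+10.000 → step 7: x=-0.079, v=-0.904, θ₁=0.302, ω₁=2.873, θ₂=-0.080, ω₂=-0.558, θ₃=-0.186, ω₃=-0.346
apply F[7]=+10.000 → step 8: x=-0.097, v=-0.802, θ₁=0.360, ω₁=2.957, θ₂=-0.093, ω₂=-0.685, θ₃=-0.194, ω₃=-0.376
apply F[8]=+10.000 → step 9: x=-0.112, v=-0.700, θ₁=0.421, ω₁=3.059, θ₂=-0.108, ω₂=-0.813, θ₃=-0.201, ω₃=-0.398
apply F[9]=+10.000 → step 10: x=-0.125, v=-0.598, θ₁=0.483, ω₁=3.171, θ₂=-0.125, ω₂=-0.937, θ₃=-0.209, ω₃=-0.414
apply F[10]=+10.000 → step 11: x=-0.135, v=-0.493, θ₁=0.547, ω₁=3.286, θ₂=-0.145, ω₂=-1.056, θ₃=-0.218, ω₃=-0.425
apply F[11]=+10.000 → step 12: x=-0.144, v=-0.384, θ₁=0.614, ω₁=3.401, θ₂=-0.167, ω₂=-1.165, θ₃=-0.226, ω₃=-0.431
apply F[12]=+10.000 → step 13: x=-0.151, v=-0.273, θ₁=0.683, ω₁=3.515, θ₂=-0.192, ω₂=-1.264, θ₃=-0.235, ω₃=-0.434
apply F[13]=+10.000 → step 14: x=-0.155, v=-0.157, θ₁=0.755, ω₁=3.628, θ₂=-0.218, ω₂=-1.351, θ₃=-0.244, ω₃=-0.435
apply F[14]=+10.000 → step 15: x=-0.157, v=-0.038, θ₁=0.829, ω₁=3.744, θ₂=-0.246, ω₂=-1.427, θ₃=-0.253, ω₃=-0.436
apply F[15]=+10.000 → step 16: x=-0.157, v=0.085, θ₁=0.905, ω₁=3.864, θ₂=-0.275, ω₂=-1.491, θ₃=-0.261, ω₃=-0.436
apply F[16]=+10.000 → step 17: x=-0.154, v=0.211, θ₁=0.983, ω₁=3.992, θ₂=-0.305, ω₂=-1.543, θ₃=-0.270, ω₃=-0.436
apply F[17]=+10.000 → step 18: x=-0.148, v=0.343, θ₁=1.064, ω₁=4.133, θ₂=-0.336, ω₂=-1.581, θ₃=-0.279, ω₃=-0.438
apply F[18]=+10.000 → step 19: x=-0.140, v=0.479, θ₁=1.149, ω₁=4.291, θ₂=-0.368, ω₂=-1.603, θ₃=-0.287, ω₃=-0.441
apply F[19]=+10.000 → step 20: x=-0.129, v=0.622, θ₁=1.236, ω₁=4.474, θ₂=-0.400, ω₂=-1.608, θ₃=-0.296, ω₃=-0.446
apply F[20]=+10.000 → step 21: x=-0.115, v=0.772, θ₁=1.328, ω₁=4.691, θ₂=-0.432, ω₂=-1.593, θ₃=-0.305, ω₃=-0.452
apply F[21]=+10.000 → step 22: x=-0.098, v=0.934, θ₁=1.424, ω₁=4.952, θ₂=-0.464, ω₂=-1.553, θ₃=-0.314, ω₃=-0.457
apply F[22]=+10.000 → step 23: x=-0.078, v=1.110, θ₁=1.526, ω₁=5.275, θ₂=-0.494, ω₂=-1.480, θ₃=-0.324, ω₃=-0.460
apply F[23]=+10.000 → step 24: x=-0.053, v=1.309, θ₁=1.636, ω₁=5.682, θ₂=-0.523, ω₂=-1.368, θ₃=-0.333, ω₃=-0.455
apply F[24]=+10.000 → step 25: x=-0.025, v=1.540, θ₁=1.754, ω₁=6.208, θ₂=-0.549, ω₂=-1.202, θ₃=-0.342, ω₃=-0.436
Max |angle| over trajectory = 1.754 rad; bound = 1.541 → exceeded.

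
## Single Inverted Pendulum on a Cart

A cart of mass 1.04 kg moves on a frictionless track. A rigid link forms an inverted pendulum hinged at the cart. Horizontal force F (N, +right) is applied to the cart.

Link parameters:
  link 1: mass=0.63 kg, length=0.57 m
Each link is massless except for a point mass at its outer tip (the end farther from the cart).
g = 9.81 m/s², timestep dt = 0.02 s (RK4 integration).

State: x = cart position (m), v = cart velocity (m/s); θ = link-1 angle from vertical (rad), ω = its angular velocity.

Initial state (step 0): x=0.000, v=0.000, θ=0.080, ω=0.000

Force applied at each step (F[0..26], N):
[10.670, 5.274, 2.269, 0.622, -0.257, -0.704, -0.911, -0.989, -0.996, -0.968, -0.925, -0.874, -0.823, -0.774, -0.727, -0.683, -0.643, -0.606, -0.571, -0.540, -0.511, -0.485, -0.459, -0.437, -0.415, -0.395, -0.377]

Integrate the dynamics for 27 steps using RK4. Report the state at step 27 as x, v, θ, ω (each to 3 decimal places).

Answer: x=0.091, v=0.044, θ=-0.017, ω=0.006

Derivation:
apply F[0]=+10.670 → step 1: x=0.002, v=0.195, θ=0.077, ω=-0.314
apply F[1]=+5.274 → step 2: x=0.007, v=0.288, θ=0.069, ω=-0.451
apply F[2]=+2.269 → step 3: x=0.013, v=0.324, θ=0.060, ω=-0.492
apply F[3]=+0.622 → step 4: x=0.019, v=0.329, θ=0.050, ω=-0.482
apply F[4]=-0.257 → step 5: x=0.026, v=0.319, θ=0.041, ω=-0.449
apply F[5]=-0.704 → step 6: x=0.032, v=0.301, θ=0.032, ω=-0.405
apply F[6]=-0.911 → step 7: x=0.038, v=0.280, θ=0.025, ω=-0.359
apply F[7]=-0.989 → step 8: x=0.043, v=0.259, θ=0.018, ω=-0.314
apply F[8]=-0.996 → step 9: x=0.048, v=0.238, θ=0.012, ω=-0.272
apply F[9]=-0.968 → step 10: x=0.053, v=0.218, θ=0.007, ω=-0.234
apply F[10]=-0.925 → step 11: x=0.057, v=0.200, θ=0.003, ω=-0.200
apply F[11]=-0.874 → step 12: x=0.061, v=0.183, θ=-0.001, ω=-0.170
apply F[12]=-0.823 → step 13: x=0.064, v=0.167, θ=-0.004, ω=-0.144
apply F[13]=-0.774 → step 14: x=0.068, v=0.153, θ=-0.007, ω=-0.121
apply F[14]=-0.727 → step 15: x=0.070, v=0.140, θ=-0.009, ω=-0.101
apply F[15]=-0.683 → step 16: x=0.073, v=0.128, θ=-0.011, ω=-0.083
apply F[16]=-0.643 → step 17: x=0.076, v=0.117, θ=-0.012, ω=-0.068
apply F[17]=-0.606 → step 18: x=0.078, v=0.107, θ=-0.014, ω=-0.055
apply F[18]=-0.571 → step 19: x=0.080, v=0.098, θ=-0.015, ω=-0.043
apply F[19]=-0.540 → step 20: x=0.082, v=0.089, θ=-0.015, ω=-0.034
apply F[20]=-0.511 → step 21: x=0.083, v=0.081, θ=-0.016, ω=-0.025
apply F[21]=-0.485 → step 22: x=0.085, v=0.074, θ=-0.016, ω=-0.018
apply F[22]=-0.459 → step 23: x=0.086, v=0.067, θ=-0.017, ω=-0.011
apply F[23]=-0.437 → step 24: x=0.088, v=0.061, θ=-0.017, ω=-0.006
apply F[24]=-0.415 → step 25: x=0.089, v=0.055, θ=-0.017, ω=-0.001
apply F[25]=-0.395 → step 26: x=0.090, v=0.049, θ=-0.017, ω=0.003
apply F[26]=-0.377 → step 27: x=0.091, v=0.044, θ=-0.017, ω=0.006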